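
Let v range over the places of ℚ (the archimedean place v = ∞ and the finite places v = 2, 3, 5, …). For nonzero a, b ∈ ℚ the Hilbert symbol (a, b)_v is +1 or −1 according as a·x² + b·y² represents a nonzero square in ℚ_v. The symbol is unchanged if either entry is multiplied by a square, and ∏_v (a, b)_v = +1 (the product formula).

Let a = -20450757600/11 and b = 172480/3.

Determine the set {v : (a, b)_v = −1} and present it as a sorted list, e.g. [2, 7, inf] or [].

Mod squares: a ≡ -154, b ≡ 165. Check v ∈ {∞, 2, 3, 5, 7, 11, 13}.
v=∞: -154 < 0 and 165 > 0  ⇒  (a,b)_∞ = +1.
v=3: a=3^2·(≡2), b=3^-1·(≡1) mod 3; (2|3)=-1, (1|3)=+1; (−1)^{2·-1·1}·(-1)^-1·(+1)^2 = -1.
v=11: a=11^-1·(≡2), b=11^1·(≡9) mod 11; (2|11)=-1, (9|11)=+1; (−1)^{-1·1·5}·(-1)^1·(+1)^-1 = +1.
v=2: v_2(a)=5, v_2(b)=6; units ≡ 3, 5 (mod 8); ε·ε+αω+βω = 1·0+5·1+6·1 ≡ 1  ⇒  (a,b)_2 = -1.
v=7: a=7^5·(≡6), b=7^2·(≡2) mod 7; (6|7)=-1, (2|7)=+1; (−1)^{5·2·3}·(-1)^2·(+1)^5 = +1.
v=5: a=5^2·(≡1), b=5^1·(≡2) mod 5; (1|5)=+1, (2|5)=-1; (−1)^{2·1·2}·(+1)^1·(-1)^2 = +1.
v=13: a=13^2·(≡2), b=13^0·(≡3) mod 13; (2|13)=-1, (3|13)=+1; (−1)^{2·0·6}·(-1)^0·(+1)^2 = +1.
Ram(-154, 165) = {2, 3}; no ℚ_2-point on the conic.

[2, 3]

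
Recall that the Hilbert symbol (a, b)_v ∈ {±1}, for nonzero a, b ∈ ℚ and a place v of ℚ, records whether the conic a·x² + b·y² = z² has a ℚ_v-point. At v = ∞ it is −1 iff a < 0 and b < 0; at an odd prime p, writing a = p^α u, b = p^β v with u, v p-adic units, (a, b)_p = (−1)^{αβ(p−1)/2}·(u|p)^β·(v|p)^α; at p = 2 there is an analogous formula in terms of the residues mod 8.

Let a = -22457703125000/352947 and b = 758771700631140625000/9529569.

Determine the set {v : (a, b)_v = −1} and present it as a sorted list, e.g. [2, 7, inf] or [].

[5, 17]

(a, b) ≡ (-81510, 35530) mod (ℚ^×)²; places V = {2, 3, 5, 7, 11, 13, 17, 19, 23, ∞}.
(a,b)_7: α=-6, u≡6; β=-6, v≡3 (mod 7); (6|7)=-1, (3|7)=-1; sign (−1)^0·-1^-6·-1^-6 = +1.
(a,b)_11: α=1, u≡3; β=1, v≡7 (mod 11); (3|11)=+1, (7|11)=-1; sign (−1)^1·+1^1·-1^1 = +1.
(a,b)_17: α=0, u≡10; β=3, v≡8 (mod 17); (10|17)=-1, (8|17)=+1; sign (−1)^0·-1^3·+1^0 = -1.
(a,b)_13: α=1, u≡3; β=2, v≡1 (mod 13); (3|13)=+1, (1|13)=+1; sign (−1)^0·+1^2·+1^1 = +1.
(a,b)_3: α=-1, u≡1; β=-4, v≡1 (mod 3); (1|3)=+1, (1|3)=+1; sign (−1)^0·+1^-4·+1^-1 = +1.
(a,b)_19: α=1, u≡4; β=1, v≡15 (mod 19); (4|19)=+1, (15|19)=-1; sign (−1)^1·+1^1·-1^1 = +1.
(a,b)_∞: sgn(-81510)=−, sgn(35530)=+, so +1.
(a,b)_23: α=2, u≡1; β=4, v≡12 (mod 23); (1|23)=+1, (12|23)=+1; sign (−1)^0·+1^4·+1^2 = +1.
(a,b)_2: α=3, β=3; u≡5, v≡5 (mod 8); ε(u)ε(v)=0·0, αω(v)=3·1, βω(u)=3·1; sum ≡ 0  ⇒  +1.
(a,b)_5: α=9, u≡3; β=9, v≡1 (mod 5); (3|5)=-1, (1|5)=+1; sign (−1)^0·-1^9·+1^9 = -1.
|Ram(-81510, 35530)| = 2, even; anisotropic at {5, 17}.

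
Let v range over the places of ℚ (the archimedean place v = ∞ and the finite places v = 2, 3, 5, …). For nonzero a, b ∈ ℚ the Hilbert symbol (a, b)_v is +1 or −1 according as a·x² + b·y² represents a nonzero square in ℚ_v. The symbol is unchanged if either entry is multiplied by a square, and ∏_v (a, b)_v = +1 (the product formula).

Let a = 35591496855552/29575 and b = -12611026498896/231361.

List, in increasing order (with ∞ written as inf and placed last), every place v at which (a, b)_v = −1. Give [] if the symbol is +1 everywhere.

Mod squares: a ≡ 161, b ≡ -94829. Check v ∈ {∞, 2, 3, 5, 7, 11, 13, 19, 23, 31, 37}.
v=37: a=37^0·(≡35), b=37^-2·(≡19) mod 37; (35|37)=-1, (19|37)=-1; (−1)^{0·-2·18}·(-1)^-2·(-1)^0 = +1.
v=5: a=5^-2·(≡4), b=5^0·(≡4) mod 5; (4|5)=+1, (4|5)=+1; (−1)^{-2·0·2}·(+1)^0·(+1)^-2 = +1.
v=23: a=23^1·(≡5), b=23^1·(≡5) mod 23; (5|23)=-1, (5|23)=-1; (−1)^{1·1·11}·(-1)^1·(-1)^1 = -1.
v=19: a=19^2·(≡17), b=19^1·(≡16) mod 19; (17|19)=+1, (16|19)=+1; (−1)^{2·1·9}·(+1)^1·(+1)^2 = +1.
v=13: a=13^-2·(≡11), b=13^-2·(≡8) mod 13; (11|13)=-1, (8|13)=-1; (−1)^{-2·-2·6}·(-1)^-2·(-1)^-2 = +1.
v=∞: 161 > 0 and -94829 < 0  ⇒  (a,b)_∞ = +1.
v=2: v_2(a)=12, v_2(b)=4; units ≡ 1, 3 (mod 8); ε·ε+αω+βω = 0·1+12·1+4·0 ≡ 0  ⇒  (a,b)_2 = +1.
v=11: a=11^2·(≡6), b=11^0·(≡6) mod 11; (6|11)=-1, (6|11)=-1; (−1)^{2·0·5}·(-1)^0·(-1)^2 = +1.
v=31: a=31^2·(≡13), b=31^5·(≡25) mod 31; (13|31)=-1, (25|31)=+1; (−1)^{2·5·15}·(-1)^5·(+1)^2 = -1.
v=3: a=3^2·(≡2), b=3^2·(≡1) mod 3; (2|3)=-1, (1|3)=+1; (−1)^{2·2·1}·(-1)^2·(+1)^2 = +1.
v=7: a=7^-1·(≡2), b=7^1·(≡6) mod 7; (2|7)=+1, (6|7)=-1; (−1)^{-1·1·3}·(+1)^1·(-1)^-1 = +1.
Ram(161, -94829) = {23, 31}; no ℚ_23-point on the conic.

[23, 31]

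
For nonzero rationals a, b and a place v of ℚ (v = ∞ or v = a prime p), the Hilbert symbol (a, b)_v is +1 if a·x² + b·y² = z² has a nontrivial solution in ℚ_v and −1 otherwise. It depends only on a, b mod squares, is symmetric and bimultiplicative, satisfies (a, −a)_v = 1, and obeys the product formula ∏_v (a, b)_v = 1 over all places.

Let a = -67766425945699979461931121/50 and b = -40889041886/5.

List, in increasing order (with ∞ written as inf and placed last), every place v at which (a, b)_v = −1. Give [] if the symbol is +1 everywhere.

(a, b) ≡ (-1122, -70) mod (ℚ^×)²; places V = {2, 3, 5, 7, 11, 17, ∞}.
(a,b)_3: α=1, u≡1; β=0, v≡2 (mod 3); (1|3)=+1, (2|3)=-1; sign (−1)^0·+1^0·-1^1 = -1.
(a,b)_5: α=-2, u≡2; β=-1, v≡4 (mod 5); (2|5)=-1, (4|5)=+1; sign (−1)^0·-1^-1·+1^-2 = -1.
(a,b)_11: α=5, u≡8; β=2, v≡8 (mod 11); (8|11)=-1, (8|11)=-1; sign (−1)^0·-1^2·-1^5 = -1.
(a,b)_2: α=-1, β=1; u≡7, v≡5 (mod 8); ε(u)ε(v)=1·0, αω(v)=-1·1, βω(u)=1·0; sum ≡ 1  ⇒  -1.
(a,b)_∞: sgn(-1122)=−, sgn(-70)=−, so -1.
(a,b)_17: α=15, u≡8; β=6, v≡8 (mod 17); (8|17)=+1, (8|17)=+1; sign (−1)^0·+1^6·+1^15 = +1.
(a,b)_7: α=2, u≡6; β=1, v≡2 (mod 7); (6|7)=-1, (2|7)=+1; sign (−1)^0·-1^1·+1^2 = -1.
(-1122, -70 / ℚ) ramifies at {2, 3, 5, 7, 11, ∞}: a division algebra.

[2, 3, 5, 7, 11, inf]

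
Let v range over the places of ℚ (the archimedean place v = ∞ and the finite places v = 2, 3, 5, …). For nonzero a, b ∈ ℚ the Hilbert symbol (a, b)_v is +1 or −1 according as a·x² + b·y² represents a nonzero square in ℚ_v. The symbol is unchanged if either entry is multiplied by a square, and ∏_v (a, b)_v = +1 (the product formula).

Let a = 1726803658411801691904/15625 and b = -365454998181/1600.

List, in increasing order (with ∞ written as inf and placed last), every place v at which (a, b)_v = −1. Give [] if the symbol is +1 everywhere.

[2, 7, 23, 41]

(a, b) ≡ (2639, -92077349) mod (ℚ^×)²; places V = {2, 3, 5, 7, 13, 23, 29, 37, 41, ∞}.
(a,b)_7: α=3, u≡5; β=3, v≡3 (mod 7); (5|7)=-1, (3|7)=-1; sign (−1)^1·-1^3·-1^3 = -1.
(a,b)_23: α=4, u≡11; β=1, v≡17 (mod 23); (11|23)=-1, (17|23)=-1; sign (−1)^0·-1^1·-1^4 = -1.
(a,b)_13: α=1, u≡8; β=1, v≡6 (mod 13); (8|13)=-1, (6|13)=-1; sign (−1)^0·-1^1·-1^1 = +1.
(a,b)_2: α=8, β=-6; u≡7, v≡3 (mod 8); ε(u)ε(v)=1·1, αω(v)=8·1, βω(u)=-6·0; sum ≡ 1  ⇒  -1.
(a,b)_41: α=2, u≡34; β=1, v≡30 (mod 41); (34|41)=-1, (30|41)=-1; sign (−1)^0·-1^1·-1^2 = -1.
(a,b)_5: α=-6, u≡4; β=-2, v≡1 (mod 5); (4|5)=+1, (1|5)=+1; sign (−1)^0·+1^-2·+1^-6 = +1.
(a,b)_3: α=4, u≡2; β=4, v≡1 (mod 3); (2|3)=-1, (1|3)=+1; sign (−1)^0·-1^4·+1^4 = +1.
(a,b)_29: α=1, u≡5; β=1, v≡7 (mod 29); (5|29)=+1, (7|29)=+1; sign (−1)^0·+1^1·+1^1 = +1.
(a,b)_∞: sgn(2639)=+, sgn(-92077349)=−, so +1.
(a,b)_37: α=2, u≡21; β=1, v≡19 (mod 37); (21|37)=+1, (19|37)=-1; sign (−1)^0·+1^1·-1^2 = +1.
Ram(2639, -92077349) = {2, 7, 23, 41}; no ℚ_2-point on the conic.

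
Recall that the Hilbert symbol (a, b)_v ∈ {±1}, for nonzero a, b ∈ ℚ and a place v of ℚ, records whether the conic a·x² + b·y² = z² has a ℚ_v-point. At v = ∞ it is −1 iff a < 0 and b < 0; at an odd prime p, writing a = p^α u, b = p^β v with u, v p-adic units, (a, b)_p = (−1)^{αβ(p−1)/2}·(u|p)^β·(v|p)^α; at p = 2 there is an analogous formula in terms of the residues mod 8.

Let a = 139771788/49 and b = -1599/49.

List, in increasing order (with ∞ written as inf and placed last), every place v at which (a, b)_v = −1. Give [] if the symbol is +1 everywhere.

[13, 41]

(a, b) ≡ (123, -1599) mod (ℚ^×)²; places V = {2, 3, 7, 13, 41, ∞}.
(a,b)_3: α=1, u≡2; β=1, v≡1 (mod 3); (2|3)=-1, (1|3)=+1; sign (−1)^1·-1^1·+1^1 = +1.
(a,b)_13: α=2, u≡7; β=1, v≡2 (mod 13); (7|13)=-1, (2|13)=-1; sign (−1)^0·-1^1·-1^2 = -1.
(a,b)_2: α=2, β=0; u≡3, v≡1 (mod 8); ε(u)ε(v)=1·0, αω(v)=2·0, βω(u)=0·1; sum ≡ 0  ⇒  +1.
(a,b)_∞: sgn(123)=+, sgn(-1599)=−, so +1.
(a,b)_41: α=3, u≡28; β=1, v≡31 (mod 41); (28|41)=-1, (31|41)=+1; sign (−1)^0·-1^1·+1^3 = -1.
(a,b)_7: α=-2, u≡2; β=-2, v≡4 (mod 7); (2|7)=+1, (4|7)=+1; sign (−1)^0·+1^-2·+1^-2 = +1.
|Ram(123, -1599)| = 2, even; anisotropic at {13, 41}.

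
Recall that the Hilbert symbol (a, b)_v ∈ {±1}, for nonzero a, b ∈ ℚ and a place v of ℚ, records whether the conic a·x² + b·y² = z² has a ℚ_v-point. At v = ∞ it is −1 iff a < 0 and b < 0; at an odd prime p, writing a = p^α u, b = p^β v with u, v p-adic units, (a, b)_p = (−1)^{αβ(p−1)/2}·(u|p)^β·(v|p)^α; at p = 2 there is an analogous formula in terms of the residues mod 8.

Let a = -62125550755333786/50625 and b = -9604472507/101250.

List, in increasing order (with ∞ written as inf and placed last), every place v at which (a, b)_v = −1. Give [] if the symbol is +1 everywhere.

[17, inf]

Mod squares: a ≡ -20026, b ≡ -646. Check v ∈ {∞, 2, 3, 5, 7, 17, 19, 31, 41}.
v=2: v_2(a)=1, v_2(b)=-1; units ≡ 3, 5 (mod 8); ε·ε+αω+βω = 1·0+1·1+-1·1 ≡ 0  ⇒  (a,b)_2 = +1.
v=17: a=17^3·(≡14), b=17^1·(≡16) mod 17; (14|17)=-1, (16|17)=+1; (−1)^{3·1·8}·(-1)^1·(+1)^3 = -1.
v=41: a=41^2·(≡31), b=41^2·(≡16) mod 41; (31|41)=+1, (16|41)=+1; (−1)^{2·2·20}·(+1)^2·(+1)^2 = +1.
v=∞: -20026 < 0 and -646 < 0  ⇒  (a,b)_∞ = -1.
v=19: a=19^5·(≡3), b=19^3·(≡11) mod 19; (3|19)=-1, (11|19)=+1; (−1)^{5·3·9}·(-1)^3·(+1)^5 = +1.
v=7: a=7^2·(≡4), b=7^2·(≡5) mod 7; (4|7)=+1, (5|7)=-1; (−1)^{2·2·3}·(+1)^2·(-1)^2 = +1.
v=3: a=3^-4·(≡2), b=3^-4·(≡2) mod 3; (2|3)=-1, (2|3)=-1; (−1)^{-4·-4·1}·(-1)^-4·(-1)^-4 = +1.
v=5: a=5^-4·(≡4), b=5^-4·(≡4) mod 5; (4|5)=+1, (4|5)=+1; (−1)^{-4·-4·2}·(+1)^-4·(+1)^-4 = +1.
v=31: a=31^1·(≡5), b=31^0·(≡25) mod 31; (5|31)=+1, (25|31)=+1; (−1)^{1·0·15}·(+1)^0·(+1)^1 = +1.
Ram(-20026, -646) = {17, ∞}; no ℚ_17-point on the conic.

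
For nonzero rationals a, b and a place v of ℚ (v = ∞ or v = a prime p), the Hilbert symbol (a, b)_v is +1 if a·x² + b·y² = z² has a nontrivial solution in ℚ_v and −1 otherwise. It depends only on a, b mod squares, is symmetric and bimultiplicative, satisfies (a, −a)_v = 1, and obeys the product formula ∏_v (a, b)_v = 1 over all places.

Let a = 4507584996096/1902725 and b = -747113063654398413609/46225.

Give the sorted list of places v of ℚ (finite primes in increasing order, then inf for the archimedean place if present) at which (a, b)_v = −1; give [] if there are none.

(a, b) ≡ (2326250199, -156009) mod (ℚ^×)²; places V = {2, 3, 5, 7, 11, 13, 17, 19, 23, 31, 37, 43, ∞}.
(a,b)_11: α=-2, u≡1; β=0, v≡4 (mod 11); (1|11)=+1, (4|11)=+1; sign (−1)^0·+1^0·+1^-2 = +1.
(a,b)_∞: sgn(2326250199)=+, sgn(-156009)=−, so +1.
(a,b)_17: α=-1, u≡12; β=3, v≡6 (mod 17); (12|17)=-1, (6|17)=-1; sign (−1)^0·-1^3·-1^-1 = +1.
(a,b)_23: α=3, u≡4; β=1, v≡16 (mod 23); (4|23)=+1, (16|23)=+1; sign (−1)^1·+1^1·+1^3 = -1.
(a,b)_5: α=-2, u≡4; β=-2, v≡4 (mod 5); (4|5)=+1, (4|5)=+1; sign (−1)^0·+1^-2·+1^-2 = +1.
(a,b)_3: α=3, u≡1; β=3, v≡2 (mod 3); (1|3)=+1, (2|3)=-1; sign (−1)^1·+1^3·-1^3 = +1.
(a,b)_31: α=1, u≡15; β=2, v≡5 (mod 31); (15|31)=-1, (5|31)=+1; sign (−1)^0·-1^2·+1^1 = +1.
(a,b)_13: α=1, u≡10; β=4, v≡10 (mod 13); (10|13)=+1, (10|13)=+1; sign (−1)^0·+1^4·+1^1 = +1.
(a,b)_7: α=1, u≡3; β=3, v≡1 (mod 7); (3|7)=-1, (1|7)=+1; sign (−1)^1·-1^3·+1^1 = +1.
(a,b)_37: α=-1, u≡14; β=2, v≡31 (mod 37); (14|37)=-1, (31|37)=-1; sign (−1)^0·-1^2·-1^-1 = -1.
(a,b)_19: α=1, u≡16; β=1, v≡11 (mod 19); (16|19)=+1, (11|19)=+1; sign (−1)^1·+1^1·+1^1 = -1.
(a,b)_43: α=0, u≡40; β=-2, v≡35 (mod 43); (40|43)=+1, (35|43)=+1; sign (−1)^0·+1^-2·+1^0 = +1.
(a,b)_2: α=8, β=0; u≡7, v≡7 (mod 8); ε(u)ε(v)=1·1, αω(v)=8·0, βω(u)=0·0; sum ≡ 1  ⇒  -1.
(2326250199, -156009 / ℚ) ramifies at {2, 19, 23, 37}: a division algebra.

[2, 19, 23, 37]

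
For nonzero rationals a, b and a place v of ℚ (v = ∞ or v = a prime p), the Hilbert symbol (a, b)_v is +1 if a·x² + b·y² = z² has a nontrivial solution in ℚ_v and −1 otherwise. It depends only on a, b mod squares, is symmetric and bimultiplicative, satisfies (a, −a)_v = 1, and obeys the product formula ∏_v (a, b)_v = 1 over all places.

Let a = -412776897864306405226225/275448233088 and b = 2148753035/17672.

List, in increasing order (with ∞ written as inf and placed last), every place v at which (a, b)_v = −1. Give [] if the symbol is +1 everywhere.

[5, 23]

Mod squares: a ≡ -2, b ≡ 48070. Check v ∈ {∞, 2, 3, 5, 7, 11, 13, 19, 23, 47}.
v=7: a=7^-2·(≡5), b=7^0·(≡4) mod 7; (5|7)=-1, (4|7)=+1; (−1)^{-2·0·3}·(-1)^0·(+1)^-2 = +1.
v=11: a=11^2·(≡9), b=11^1·(≡1) mod 11; (9|11)=+1, (1|11)=+1; (−1)^{2·1·5}·(+1)^1·(+1)^2 = +1.
v=19: a=19^2·(≡5), b=19^1·(≡14) mod 19; (5|19)=+1, (14|19)=-1; (−1)^{2·1·9}·(+1)^1·(-1)^2 = +1.
v=5: a=5^2·(≡2), b=5^1·(≡1) mod 5; (2|5)=-1, (1|5)=+1; (−1)^{2·1·2}·(-1)^1·(+1)^2 = -1.
v=23: a=23^8·(≡15), b=23^3·(≡10) mod 23; (15|23)=-1, (10|23)=-1; (−1)^{8·3·11}·(-1)^3·(-1)^8 = -1.
v=47: a=47^-4·(≡23), b=47^-2·(≡4) mod 47; (23|47)=-1, (4|47)=+1; (−1)^{-4·-2·23}·(-1)^-2·(+1)^-4 = +1.
v=2: v_2(a)=-7, v_2(b)=-3; units ≡ 7, 3 (mod 8); ε·ε+αω+βω = 1·1+-7·1+-3·0 ≡ 0  ⇒  (a,b)_2 = +1.
v=13: a=13^6·(≡11), b=13^2·(≡12) mod 13; (11|13)=-1, (12|13)=+1; (−1)^{6·2·6}·(-1)^2·(+1)^6 = +1.
v=3: a=3^-2·(≡1), b=3^0·(≡1) mod 3; (1|3)=+1, (1|3)=+1; (−1)^{-2·0·1}·(+1)^0·(+1)^-2 = +1.
v=∞: -2 < 0 and 48070 > 0  ⇒  (a,b)_∞ = +1.
(-2, 48070 / ℚ) ramifies at {5, 23}: a division algebra.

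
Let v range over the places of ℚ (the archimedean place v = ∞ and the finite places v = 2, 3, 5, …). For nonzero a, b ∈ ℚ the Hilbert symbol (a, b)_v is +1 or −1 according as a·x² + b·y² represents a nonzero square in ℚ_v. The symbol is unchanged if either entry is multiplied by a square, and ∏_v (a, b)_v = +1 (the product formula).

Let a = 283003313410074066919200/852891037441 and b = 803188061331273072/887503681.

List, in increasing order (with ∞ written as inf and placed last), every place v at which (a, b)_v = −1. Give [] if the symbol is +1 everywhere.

Mod squares: a ≡ 42978, b ≡ 247. Check v ∈ {∞, 2, 3, 5, 7, 13, 17, 19, 29, 31}.
v=29: a=29^3·(≡15), b=29^2·(≡27) mod 29; (15|29)=-1, (27|29)=-1; (−1)^{3·2·14}·(-1)^2·(-1)^3 = -1.
v=17: a=17^4·(≡15), b=17^4·(≡2) mod 17; (15|17)=+1, (2|17)=+1; (−1)^{4·4·8}·(+1)^4·(+1)^4 = +1.
v=5: a=5^2·(≡3), b=5^0·(≡2) mod 5; (3|5)=-1, (2|5)=-1; (−1)^{2·0·2}·(-1)^0·(-1)^2 = +1.
v=3: a=3^15·(≡1), b=3^10·(≡1) mod 3; (1|3)=+1, (1|3)=+1; (−1)^{15·10·1}·(+1)^10·(+1)^15 = +1.
v=13: a=13^1·(≡10), b=13^1·(≡5) mod 13; (10|13)=+1, (5|13)=-1; (−1)^{1·1·6}·(+1)^1·(-1)^1 = -1.
v=7: a=7^2·(≡6), b=7^2·(≡1) mod 7; (6|7)=-1, (1|7)=+1; (−1)^{2·2·3}·(-1)^2·(+1)^2 = +1.
v=2: v_2(a)=5, v_2(b)=4; units ≡ 1, 7 (mod 8); ε·ε+αω+βω = 0·1+5·0+4·0 ≡ 0  ⇒  (a,b)_2 = +1.
v=19: a=19^1·(≡16), b=19^1·(≡18) mod 19; (16|19)=+1, (18|19)=-1; (−1)^{1·1·9}·(+1)^1·(-1)^1 = +1.
v=∞: 42978 > 0 and 247 > 0  ⇒  (a,b)_∞ = +1.
v=31: a=31^-8·(≡3), b=31^-6·(≡24) mod 31; (3|31)=-1, (24|31)=-1; (−1)^{-8·-6·15}·(-1)^-6·(-1)^-8 = +1.
|Ram(42978, 247)| = 2, even; anisotropic at {13, 29}.

[13, 29]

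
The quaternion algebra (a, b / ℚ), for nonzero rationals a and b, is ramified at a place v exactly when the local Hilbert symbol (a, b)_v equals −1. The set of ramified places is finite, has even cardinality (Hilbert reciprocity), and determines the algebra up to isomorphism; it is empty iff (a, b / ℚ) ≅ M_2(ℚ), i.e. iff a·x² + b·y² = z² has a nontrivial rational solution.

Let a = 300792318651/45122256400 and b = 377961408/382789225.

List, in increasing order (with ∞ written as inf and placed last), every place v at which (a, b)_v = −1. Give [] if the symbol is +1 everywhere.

Mod squares: a ≡ 287419, b ≡ 5423. Check v ∈ {∞, 2, 3, 5, 7, 11, 13, 17, 19, 29, 31, 43, 53}.
v=19: a=19^-2·(≡5), b=19^0·(≡18) mod 19; (5|19)=+1, (18|19)=-1; (−1)^{-2·0·9}·(+1)^0·(-1)^-2 = +1.
v=53: a=53^1·(≡7), b=53^0·(≡16) mod 53; (7|53)=+1, (16|53)=+1; (−1)^{1·0·26}·(+1)^0·(+1)^1 = +1.
v=2: v_2(a)=-4, v_2(b)=6; units ≡ 3, 7 (mod 8); ε·ε+αω+βω = 1·1+-4·0+6·1 ≡ 1  ⇒  (a,b)_2 = -1.
v=43: a=43^-2·(≡33), b=43^-2·(≡34) mod 43; (33|43)=-1, (34|43)=-1; (−1)^{-2·-2·21}·(-1)^-2·(-1)^-2 = +1.
v=11: a=11^3·(≡1), b=11^3·(≡5) mod 11; (1|11)=+1, (5|11)=+1; (−1)^{3·3·5}·(+1)^3·(+1)^3 = -1.
v=29: a=29^1·(≡25), b=29^1·(≡9) mod 29; (25|29)=+1, (9|29)=+1; (−1)^{1·1·14}·(+1)^1·(+1)^1 = +1.
v=17: a=17^1·(≡8), b=17^1·(≡4) mod 17; (8|17)=+1, (4|17)=+1; (−1)^{1·1·8}·(+1)^1·(+1)^1 = +1.
v=3: a=3^2·(≡1), b=3^2·(≡2) mod 3; (1|3)=+1, (2|3)=-1; (−1)^{2·2·1}·(+1)^2·(-1)^2 = +1.
v=7: a=7^0·(≡5), b=7^-2·(≡5) mod 7; (5|7)=-1, (5|7)=-1; (−1)^{0·-2·3}·(-1)^-2·(-1)^0 = +1.
v=5: a=5^-2·(≡1), b=5^-2·(≡2) mod 5; (1|5)=+1, (2|5)=-1; (−1)^{-2·-2·2}·(+1)^-2·(-1)^-2 = +1.
v=31: a=31^2·(≡5), b=31^0·(≡30) mod 31; (5|31)=+1, (30|31)=-1; (−1)^{2·0·15}·(+1)^0·(-1)^2 = +1.
v=13: a=13^-2·(≡6), b=13^-2·(≡5) mod 13; (6|13)=-1, (5|13)=-1; (−1)^{-2·-2·6}·(-1)^-2·(-1)^-2 = +1.
v=∞: 287419 > 0 and 5423 > 0  ⇒  (a,b)_∞ = +1.
(287419, 5423 / ℚ) ramifies at {2, 11}: a division algebra.

[2, 11]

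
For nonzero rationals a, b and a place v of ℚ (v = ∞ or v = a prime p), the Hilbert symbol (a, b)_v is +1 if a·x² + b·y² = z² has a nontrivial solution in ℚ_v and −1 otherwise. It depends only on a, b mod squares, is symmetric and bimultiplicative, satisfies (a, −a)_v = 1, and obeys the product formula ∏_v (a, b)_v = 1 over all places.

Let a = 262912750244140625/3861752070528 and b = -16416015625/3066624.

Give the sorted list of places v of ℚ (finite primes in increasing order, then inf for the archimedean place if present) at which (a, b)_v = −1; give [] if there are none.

Mod squares: a ≡ 902, b ≡ -11. Check v ∈ {∞, 2, 3, 5, 11, 23, 41}.
v=11: a=11^-3·(≡4), b=11^-3·(≡7) mod 11; (4|11)=+1, (7|11)=-1; (−1)^{-3·-3·5}·(+1)^-3·(-1)^-3 = +1.
v=41: a=41^3·(≡6), b=41^2·(≡17) mod 41; (6|41)=-1, (17|41)=-1; (−1)^{3·2·20}·(-1)^2·(-1)^3 = -1.
v=23: a=23^-4·(≡19), b=23^0·(≡13) mod 23; (19|23)=-1, (13|23)=+1; (−1)^{-4·0·11}·(-1)^0·(+1)^-4 = +1.
v=3: a=3^-4·(≡2), b=3^-2·(≡1) mod 3; (2|3)=-1, (1|3)=+1; (−1)^{-4·-2·1}·(-1)^-2·(+1)^-4 = +1.
v=5: a=5^18·(≡2), b=5^10·(≡1) mod 5; (2|5)=-1, (1|5)=+1; (−1)^{18·10·2}·(-1)^10·(+1)^18 = +1.
v=2: v_2(a)=-7, v_2(b)=-8; units ≡ 3, 5 (mod 8); ε·ε+αω+βω = 1·0+-7·1+-8·1 ≡ 1  ⇒  (a,b)_2 = -1.
v=∞: 902 > 0 and -11 < 0  ⇒  (a,b)_∞ = +1.
Ram(902, -11) = {2, 41}; no ℚ_2-point on the conic.

[2, 41]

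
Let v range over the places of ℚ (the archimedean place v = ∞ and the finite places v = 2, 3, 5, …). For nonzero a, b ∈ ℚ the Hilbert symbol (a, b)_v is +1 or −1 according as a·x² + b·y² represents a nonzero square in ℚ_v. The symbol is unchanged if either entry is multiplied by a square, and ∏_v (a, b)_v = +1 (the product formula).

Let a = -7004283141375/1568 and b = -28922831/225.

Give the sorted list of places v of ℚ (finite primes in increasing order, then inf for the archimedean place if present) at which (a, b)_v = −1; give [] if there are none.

Mod squares: a ≡ -113390, b ≡ -119. Check v ∈ {∞, 2, 3, 5, 7, 13, 17, 19, 23, 29}.
v=5: a=5^3·(≡3), b=5^-2·(≡1) mod 5; (3|5)=-1, (1|5)=+1; (−1)^{3·-2·2}·(-1)^-2·(+1)^3 = +1.
v=29: a=29^1·(≡22), b=29^2·(≡12) mod 29; (22|29)=+1, (12|29)=-1; (−1)^{1·2·14}·(+1)^2·(-1)^1 = -1.
v=3: a=3^4·(≡1), b=3^-2·(≡1) mod 3; (1|3)=+1, (1|3)=+1; (−1)^{4·-2·1}·(+1)^-2·(+1)^4 = +1.
v=∞: -113390 < 0 and -119 < 0  ⇒  (a,b)_∞ = -1.
v=2: v_2(a)=-5, v_2(b)=0; units ≡ 1, 1 (mod 8); ε·ε+αω+βω = 0·0+-5·0+0·0 ≡ 0  ⇒  (a,b)_2 = +1.
v=23: a=23^1·(≡10), b=23^0·(≡11) mod 23; (10|23)=-1, (11|23)=-1; (−1)^{1·0·11}·(-1)^0·(-1)^1 = -1.
v=13: a=13^2·(≡1), b=13^0·(≡6) mod 13; (1|13)=+1, (6|13)=-1; (−1)^{2·0·6}·(+1)^0·(-1)^2 = +1.
v=19: a=19^2·(≡13), b=19^0·(≡8) mod 19; (13|19)=-1, (8|19)=-1; (−1)^{2·0·9}·(-1)^0·(-1)^2 = +1.
v=17: a=17^1·(≡6), b=17^3·(≡3) mod 17; (6|17)=-1, (3|17)=-1; (−1)^{1·3·8}·(-1)^3·(-1)^1 = +1.
v=7: a=7^-2·(≡3), b=7^1·(≡1) mod 7; (3|7)=-1, (1|7)=+1; (−1)^{-2·1·3}·(-1)^1·(+1)^-2 = -1.
|Ram(-113390, -119)| = 4, even; anisotropic at {7, 23, 29, ∞}.

[7, 23, 29, inf]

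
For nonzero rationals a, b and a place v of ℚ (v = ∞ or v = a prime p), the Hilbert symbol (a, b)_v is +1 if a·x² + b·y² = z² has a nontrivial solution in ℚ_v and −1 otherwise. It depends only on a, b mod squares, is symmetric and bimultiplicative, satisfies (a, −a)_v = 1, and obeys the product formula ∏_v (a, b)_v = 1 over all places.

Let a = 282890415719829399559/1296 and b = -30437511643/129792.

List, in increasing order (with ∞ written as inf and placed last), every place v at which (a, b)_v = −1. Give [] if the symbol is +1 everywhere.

[2, 7, 11, 19]

(a, b) ≡ (88711, -127281) mod (ℚ^×)²; places V = {2, 3, 7, 11, 13, 19, 23, 29, ∞}.
(a,b)_2: α=-4, β=-8; u≡7, v≡7 (mod 8); ε(u)ε(v)=1·1, αω(v)=-4·0, βω(u)=-8·0; sum ≡ 1  ⇒  -1.
(a,b)_11: α=8, u≡10; β=5, v≡3 (mod 11); (10|11)=-1, (3|11)=+1; sign (−1)^0·-1^5·+1^8 = -1.
(a,b)_13: α=0, u≡10; β=-2, v≡7 (mod 13); (10|13)=+1, (7|13)=-1; sign (−1)^0·+1^-2·-1^0 = +1.
(a,b)_3: α=-4, u≡1; β=-1, v≡2 (mod 3); (1|3)=+1, (2|3)=-1; sign (−1)^0·+1^-1·-1^-4 = +1.
(a,b)_23: α=1, u≡2; β=0, v≡12 (mod 23); (2|23)=+1, (12|23)=+1; sign (−1)^0·+1^0·+1^1 = +1.
(a,b)_29: α=3, u≡12; β=1, v≡10 (mod 29); (12|29)=-1, (10|29)=-1; sign (−1)^0·-1^1·-1^3 = +1.
(a,b)_7: α=3, u≡3; β=3, v≡5 (mod 7); (3|7)=-1, (5|7)=-1; sign (−1)^1·-1^3·-1^3 = -1.
(a,b)_∞: sgn(88711)=+, sgn(-127281)=−, so +1.
(a,b)_19: α=3, u≡8; β=1, v≡2 (mod 19); (8|19)=-1, (2|19)=-1; sign (−1)^1·-1^1·-1^3 = -1.
(88711, -127281 / ℚ) ramifies at {2, 7, 11, 19}: a division algebra.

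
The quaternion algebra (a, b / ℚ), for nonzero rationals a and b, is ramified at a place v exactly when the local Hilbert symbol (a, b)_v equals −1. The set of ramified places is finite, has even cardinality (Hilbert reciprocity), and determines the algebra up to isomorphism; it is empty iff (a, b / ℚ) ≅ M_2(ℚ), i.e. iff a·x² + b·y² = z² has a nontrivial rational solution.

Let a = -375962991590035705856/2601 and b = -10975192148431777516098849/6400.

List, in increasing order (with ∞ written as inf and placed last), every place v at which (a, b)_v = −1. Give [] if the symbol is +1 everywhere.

Mod squares: a ≡ -29, b ≡ -4756609. Check v ∈ {∞, 2, 3, 5, 7, 11, 13, 17, 29, 31, 37}.
v=2: v_2(a)=12, v_2(b)=-8; units ≡ 3, 7 (mod 8); ε·ε+αω+βω = 1·1+12·0+-8·1 ≡ 1  ⇒  (a,b)_2 = -1.
v=7: a=7^6·(≡3), b=7^6·(≡3) mod 7; (3|7)=-1, (3|7)=-1; (−1)^{6·6·3}·(-1)^6·(-1)^6 = +1.
v=∞: -29 < 0 and -4756609 < 0  ⇒  (a,b)_∞ = -1.
v=29: a=29^1·(≡1), b=29^1·(≡19) mod 29; (1|29)=+1, (19|29)=-1; (−1)^{1·1·14}·(+1)^1·(-1)^1 = -1.
v=5: a=5^0·(≡4), b=5^-2·(≡1) mod 5; (4|5)=+1, (1|5)=+1; (−1)^{0·-2·2}·(+1)^-2·(+1)^0 = +1.
v=31: a=31^2·(≡8), b=31^3·(≡11) mod 31; (8|31)=+1, (11|31)=-1; (−1)^{2·3·15}·(+1)^3·(-1)^2 = +1.
v=17: a=17^-2·(≡11), b=17^0·(≡9) mod 17; (11|17)=-1, (9|17)=+1; (−1)^{-2·0·8}·(-1)^0·(+1)^-2 = +1.
v=3: a=3^-2·(≡1), b=3^6·(≡2) mod 3; (1|3)=+1, (2|3)=-1; (−1)^{-2·6·1}·(+1)^6·(-1)^-2 = +1.
v=13: a=13^2·(≡4), b=13^3·(≡7) mod 13; (4|13)=+1, (7|13)=-1; (−1)^{2·3·6}·(+1)^3·(-1)^2 = +1.
v=11: a=11^2·(≡1), b=11^3·(≡8) mod 11; (1|11)=+1, (8|11)=-1; (−1)^{2·3·5}·(+1)^3·(-1)^2 = +1.
v=37: a=37^2·(≡20), b=37^3·(≡23) mod 37; (20|37)=-1, (23|37)=-1; (−1)^{2·3·18}·(-1)^3·(-1)^2 = -1.
|Ram(-29, -4756609)| = 4, even; anisotropic at {2, 29, 37, ∞}.

[2, 29, 37, inf]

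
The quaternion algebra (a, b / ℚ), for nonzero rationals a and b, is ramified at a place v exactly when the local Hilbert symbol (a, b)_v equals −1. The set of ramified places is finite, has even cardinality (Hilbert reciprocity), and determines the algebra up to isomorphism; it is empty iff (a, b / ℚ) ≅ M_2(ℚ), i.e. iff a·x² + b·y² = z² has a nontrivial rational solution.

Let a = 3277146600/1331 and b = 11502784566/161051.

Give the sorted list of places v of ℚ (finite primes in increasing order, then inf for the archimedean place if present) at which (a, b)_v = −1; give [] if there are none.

[7, 19]

Mod squares: a ≡ 2926, b ≡ 114114. Check v ∈ {∞, 2, 3, 5, 7, 11, 13, 19}.
v=3: a=3^6·(≡1), b=3^9·(≡1) mod 3; (1|3)=+1, (1|3)=+1; (−1)^{6·9·1}·(+1)^9·(+1)^6 = +1.
v=2: v_2(a)=3, v_2(b)=1; units ≡ 7, 1 (mod 8); ε·ε+αω+βω = 1·0+3·0+1·0 ≡ 0  ⇒  (a,b)_2 = +1.
v=13: a=13^2·(≡3), b=13^3·(≡12) mod 13; (3|13)=+1, (12|13)=+1; (−1)^{2·3·6}·(+1)^3·(+1)^2 = +1.
v=5: a=5^2·(≡4), b=5^0·(≡1) mod 5; (4|5)=+1, (1|5)=+1; (−1)^{2·0·2}·(+1)^0·(+1)^2 = +1.
v=7: a=7^1·(≡6), b=7^1·(≡5) mod 7; (6|7)=-1, (5|7)=-1; (−1)^{1·1·3}·(-1)^1·(-1)^1 = -1.
v=11: a=11^-3·(≡2), b=11^-5·(≡9) mod 11; (2|11)=-1, (9|11)=+1; (−1)^{-3·-5·5}·(-1)^-5·(+1)^-3 = +1.
v=19: a=19^1·(≡8), b=19^1·(≡14) mod 19; (8|19)=-1, (14|19)=-1; (−1)^{1·1·9}·(-1)^1·(-1)^1 = -1.
v=∞: 2926 > 0 and 114114 > 0  ⇒  (a,b)_∞ = +1.
(2926, 114114 / ℚ) ramifies at {7, 19}: a division algebra.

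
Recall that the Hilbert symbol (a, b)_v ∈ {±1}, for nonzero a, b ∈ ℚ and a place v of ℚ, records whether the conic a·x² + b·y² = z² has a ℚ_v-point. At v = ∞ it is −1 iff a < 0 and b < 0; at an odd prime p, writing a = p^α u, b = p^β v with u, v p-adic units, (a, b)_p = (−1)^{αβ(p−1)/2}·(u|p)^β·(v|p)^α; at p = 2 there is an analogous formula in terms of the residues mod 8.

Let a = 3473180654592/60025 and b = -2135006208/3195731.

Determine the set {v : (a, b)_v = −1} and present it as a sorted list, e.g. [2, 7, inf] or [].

(a, b) ≡ (231663, -2548293) mod (ℚ^×)²; places V = {2, 3, 5, 7, 11, 31, 47, 53, ∞}.
(a,b)_2: α=10, β=10; u≡7, v≡3 (mod 8); ε(u)ε(v)=1·1, αω(v)=10·1, βω(u)=10·0; sum ≡ 1  ⇒  -1.
(a,b)_11: α=4, u≡4; β=-3, v≡2 (mod 11); (4|11)=+1, (2|11)=-1; sign (−1)^0·+1^-3·-1^4 = +1.
(a,b)_47: α=1, u≡5; β=1, v≡38 (mod 47); (5|47)=-1, (38|47)=-1; sign (−1)^1·-1^1·-1^1 = -1.
(a,b)_∞: sgn(231663)=+, sgn(-2548293)=−, so +1.
(a,b)_5: α=-2, u≡2; β=0, v≡2 (mod 5); (2|5)=-1, (2|5)=-1; sign (−1)^0·-1^0·-1^-2 = +1.
(a,b)_7: α=-4, u≡3; β=-4, v≡1 (mod 7); (3|7)=-1, (1|7)=+1; sign (−1)^0·-1^-4·+1^-4 = +1.
(a,b)_3: α=1, u≡1; β=3, v≡1 (mod 3); (1|3)=+1, (1|3)=+1; sign (−1)^1·+1^3·+1^1 = -1.
(a,b)_53: α=1, u≡37; β=1, v≡38 (mod 53); (37|53)=+1, (38|53)=+1; sign (−1)^0·+1^1·+1^1 = +1.
(a,b)_31: α=1, u≡2; β=1, v≡25 (mod 31); (2|31)=+1, (25|31)=+1; sign (−1)^1·+1^1·+1^1 = -1.
|Ram(231663, -2548293)| = 4, even; anisotropic at {2, 3, 31, 47}.

[2, 3, 31, 47]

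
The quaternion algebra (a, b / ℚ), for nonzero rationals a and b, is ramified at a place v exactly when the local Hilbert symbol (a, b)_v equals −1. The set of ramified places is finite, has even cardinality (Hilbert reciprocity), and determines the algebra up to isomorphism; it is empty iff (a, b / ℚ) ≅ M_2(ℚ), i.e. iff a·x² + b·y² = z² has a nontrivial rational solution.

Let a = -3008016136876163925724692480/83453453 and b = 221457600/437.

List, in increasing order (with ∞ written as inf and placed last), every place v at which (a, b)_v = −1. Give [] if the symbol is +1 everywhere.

(a, b) ≡ (-2187185, 39767) mod (ℚ^×)²; places V = {2, 3, 5, 7, 11, 13, 17, 19, 23, ∞}.
(a,b)_2: α=16, β=6; u≡7, v≡7 (mod 8); ε(u)ε(v)=1·1, αω(v)=16·0, βω(u)=6·0; sum ≡ 1  ⇒  -1.
(a,b)_3: α=8, u≡1; β=2, v≡2 (mod 3); (1|3)=+1, (2|3)=-1; sign (−1)^0·+1^2·-1^8 = +1.
(a,b)_∞: sgn(-2187185)=−, sgn(39767)=+, so +1.
(a,b)_13: α=9, u≡3; β=3, v≡3 (mod 13); (3|13)=+1, (3|13)=+1; sign (−1)^0·+1^3·+1^9 = +1.
(a,b)_23: α=-3, u≡14; β=-1, v≡4 (mod 23); (14|23)=-1, (4|23)=+1; sign (−1)^1·-1^-1·+1^-3 = +1.
(a,b)_17: α=2, u≡16; β=0, v≡8 (mod 17); (16|17)=+1, (8|17)=+1; sign (−1)^0·+1^0·+1^2 = +1.
(a,b)_5: α=1, u≡3; β=2, v≡2 (mod 5); (3|5)=-1, (2|5)=-1; sign (−1)^0·-1^2·-1^1 = -1.
(a,b)_19: α=-3, u≡7; β=-1, v≡15 (mod 19); (7|19)=+1, (15|19)=-1; sign (−1)^1·+1^-1·-1^-3 = +1.
(a,b)_11: α=3, u≡3; β=0, v≡7 (mod 11); (3|11)=+1, (7|11)=-1; sign (−1)^0·+1^0·-1^3 = -1.
(a,b)_7: α=3, u≡2; β=1, v≡2 (mod 7); (2|7)=+1, (2|7)=+1; sign (−1)^1·+1^1·+1^3 = -1.
|Ram(-2187185, 39767)| = 4, even; anisotropic at {2, 5, 7, 11}.

[2, 5, 7, 11]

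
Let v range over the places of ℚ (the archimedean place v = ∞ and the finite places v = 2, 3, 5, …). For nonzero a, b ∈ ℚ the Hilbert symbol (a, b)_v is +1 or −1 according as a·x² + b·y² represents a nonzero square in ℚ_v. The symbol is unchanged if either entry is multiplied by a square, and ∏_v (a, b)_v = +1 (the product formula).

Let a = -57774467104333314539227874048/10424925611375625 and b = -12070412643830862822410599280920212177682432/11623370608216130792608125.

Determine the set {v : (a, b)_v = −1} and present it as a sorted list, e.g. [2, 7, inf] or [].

(a, b) ≡ (-7667, -49958992369) mod (ℚ^×)²; places V = {2, 3, 5, 7, 11, 13, 17, 19, 23, 29, 31, 37, 41, ∞}.
(a,b)_41: α=1, u≡16; β=1, v≡2 (mod 41); (16|41)=+1, (2|41)=+1; sign (−1)^0·+1^1·+1^1 = +1.
(a,b)_31: α=2, u≡26; β=3, v≡4 (mod 31); (26|31)=-1, (4|31)=+1; sign (−1)^0·-1^3·+1^2 = -1.
(a,b)_13: α=0, u≡3; β=-1, v≡8 (mod 13); (3|13)=+1, (8|13)=-1; sign (−1)^0·+1^-1·-1^0 = +1.
(a,b)_3: α=-10, u≡1; β=-16, v≡2 (mod 3); (1|3)=+1, (2|3)=-1; sign (−1)^0·+1^-16·-1^-10 = +1.
(a,b)_7: α=-10, u≡5; β=-16, v≡2 (mod 7); (5|7)=-1, (2|7)=+1; sign (−1)^0·-1^-16·+1^-10 = +1.
(a,b)_23: α=2, u≡20; β=3, v≡22 (mod 23); (20|23)=-1, (22|23)=-1; sign (−1)^0·-1^3·-1^2 = -1.
(a,b)_37: α=4, u≡23; β=5, v≡31 (mod 37); (23|37)=-1, (31|37)=-1; sign (−1)^0·-1^5·-1^4 = -1.
(a,b)_29: α=4, u≡10; β=6, v≡22 (mod 29); (10|29)=-1, (22|29)=+1; sign (−1)^0·-1^6·+1^4 = +1.
(a,b)_19: α=2, u≡6; β=3, v≡18 (mod 19); (6|19)=+1, (18|19)=-1; sign (−1)^0·+1^3·-1^2 = +1.
(a,b)_17: α=1, u≡1; β=1, v≡7 (mod 17); (1|17)=+1, (7|17)=-1; sign (−1)^0·+1^1·-1^1 = -1.
(a,b)_5: α=-4, u≡2; β=-4, v≡1 (mod 5); (2|5)=-1, (1|5)=+1; sign (−1)^0·-1^-4·+1^-4 = +1.
(a,b)_11: α=3, u≡8; β=5, v≡6 (mod 11); (8|11)=-1, (6|11)=-1; sign (−1)^1·-1^5·-1^3 = -1.
(a,b)_2: α=8, β=20; u≡5, v≡7 (mod 8); ε(u)ε(v)=0·1, αω(v)=8·0, βω(u)=20·1; sum ≡ 0  ⇒  +1.
(a,b)_∞: sgn(-7667)=−, sgn(-49958992369)=−, so -1.
(-7667, -49958992369 / ℚ) ramifies at {11, 17, 23, 31, 37, ∞}: a division algebra.

[11, 17, 23, 31, 37, inf]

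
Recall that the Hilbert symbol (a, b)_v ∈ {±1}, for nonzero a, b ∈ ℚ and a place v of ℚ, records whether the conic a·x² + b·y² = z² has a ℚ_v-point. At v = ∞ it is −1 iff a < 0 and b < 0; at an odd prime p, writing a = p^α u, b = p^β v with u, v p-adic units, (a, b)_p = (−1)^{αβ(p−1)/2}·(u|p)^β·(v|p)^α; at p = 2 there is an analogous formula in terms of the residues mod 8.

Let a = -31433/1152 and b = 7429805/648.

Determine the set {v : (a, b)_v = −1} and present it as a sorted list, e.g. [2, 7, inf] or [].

[2, 17]

(a, b) ≡ (-34, 10) mod (ℚ^×)²; places V = {2, 3, 5, 17, 23, 43, 53, ∞}.
(a,b)_5: α=0, u≡1; β=1, v≡2 (mod 5); (1|5)=+1, (2|5)=-1; sign (−1)^0·+1^1·-1^0 = +1.
(a,b)_∞: sgn(-34)=−, sgn(10)=+, so +1.
(a,b)_53: α=0, u≡23; β=2, v≡4 (mod 53); (23|53)=-1, (4|53)=+1; sign (−1)^0·-1^2·+1^0 = +1.
(a,b)_2: α=-7, β=-3; u≡7, v≡5 (mod 8); ε(u)ε(v)=1·0, αω(v)=-7·1, βω(u)=-3·0; sum ≡ 1  ⇒  -1.
(a,b)_3: α=-2, u≡2; β=-4, v≡1 (mod 3); (2|3)=-1, (1|3)=+1; sign (−1)^0·-1^-4·+1^-2 = +1.
(a,b)_43: α=2, u≡21; β=0, v≡31 (mod 43); (21|43)=+1, (31|43)=+1; sign (−1)^0·+1^0·+1^2 = +1.
(a,b)_17: α=1, u≡16; β=0, v≡3 (mod 17); (16|17)=+1, (3|17)=-1; sign (−1)^0·+1^0·-1^1 = -1.
(a,b)_23: α=0, u≡4; β=2, v≡21 (mod 23); (4|23)=+1, (21|23)=-1; sign (−1)^0·+1^2·-1^0 = +1.
|Ram(-34, 10)| = 2, even; anisotropic at {2, 17}.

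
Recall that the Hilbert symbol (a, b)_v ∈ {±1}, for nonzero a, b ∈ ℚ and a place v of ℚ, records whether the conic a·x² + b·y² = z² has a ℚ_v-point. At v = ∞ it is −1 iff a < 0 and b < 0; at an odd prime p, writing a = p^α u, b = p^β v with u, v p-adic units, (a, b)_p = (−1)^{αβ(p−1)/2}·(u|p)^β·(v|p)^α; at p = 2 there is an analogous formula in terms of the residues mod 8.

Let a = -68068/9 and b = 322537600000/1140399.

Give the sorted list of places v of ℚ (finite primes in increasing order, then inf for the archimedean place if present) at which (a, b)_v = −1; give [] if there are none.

(a, b) ≡ (-17017, 3315) mod (ℚ^×)²; places V = {2, 3, 5, 7, 11, 13, 17, 19, ∞}.
(a,b)_3: α=-2, u≡2; β=-5, v≡1 (mod 3); (2|3)=-1, (1|3)=+1; sign (−1)^0·-1^-5·+1^-2 = -1.
(a,b)_11: α=1, u≡3; β=2, v≡9 (mod 11); (3|11)=+1, (9|11)=+1; sign (−1)^0·+1^2·+1^1 = +1.
(a,b)_17: α=1, u≡16; β=1, v≡13 (mod 17); (16|17)=+1, (13|17)=+1; sign (−1)^0·+1^1·+1^1 = +1.
(a,b)_7: α=1, u≡3; β=2, v≡1 (mod 7); (3|7)=-1, (1|7)=+1; sign (−1)^0·-1^2·+1^1 = +1.
(a,b)_2: α=2, β=10; u≡7, v≡3 (mod 8); ε(u)ε(v)=1·1, αω(v)=2·1, βω(u)=10·0; sum ≡ 1  ⇒  -1.
(a,b)_19: α=0, u≡1; β=-2, v≡11 (mod 19); (1|19)=+1, (11|19)=+1; sign (−1)^0·+1^-2·+1^0 = +1.
(a,b)_5: α=0, u≡3; β=5, v≡3 (mod 5); (3|5)=-1, (3|5)=-1; sign (−1)^0·-1^5·-1^0 = -1.
(a,b)_13: α=1, u≡9; β=-1, v≡8 (mod 13); (9|13)=+1, (8|13)=-1; sign (−1)^0·+1^-1·-1^1 = -1.
(a,b)_∞: sgn(-17017)=−, sgn(3315)=+, so +1.
(-17017, 3315 / ℚ) ramifies at {2, 3, 5, 13}: a division algebra.

[2, 3, 5, 13]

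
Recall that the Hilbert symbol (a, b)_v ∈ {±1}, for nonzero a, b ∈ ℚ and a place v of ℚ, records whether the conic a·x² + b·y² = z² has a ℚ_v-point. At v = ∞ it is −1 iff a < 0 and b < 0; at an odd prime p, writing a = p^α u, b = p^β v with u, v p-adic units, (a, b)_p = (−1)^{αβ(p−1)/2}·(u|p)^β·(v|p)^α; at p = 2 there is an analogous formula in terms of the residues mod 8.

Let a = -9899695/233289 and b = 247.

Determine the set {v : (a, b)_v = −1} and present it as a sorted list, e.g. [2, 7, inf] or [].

Mod squares: a ≡ -34255, b ≡ 247. Check v ∈ {∞, 2, 3, 5, 7, 13, 17, 19, 23, 31}.
v=2: v_2(a)=0, v_2(b)=0; units ≡ 1, 7 (mod 8); ε·ε+αω+βω = 0·1+0·0+0·0 ≡ 0  ⇒  (a,b)_2 = +1.
v=3: a=3^-2·(≡2), b=3^0·(≡1) mod 3; (2|3)=-1, (1|3)=+1; (−1)^{-2·0·1}·(-1)^0·(+1)^-2 = +1.
v=23: a=23^-2·(≡20), b=23^0·(≡17) mod 23; (20|23)=-1, (17|23)=-1; (−1)^{-2·0·11}·(-1)^0·(-1)^-2 = +1.
v=31: a=31^1·(≡30), b=31^0·(≡30) mod 31; (30|31)=-1, (30|31)=-1; (−1)^{1·0·15}·(-1)^0·(-1)^1 = -1.
v=17: a=17^3·(≡13), b=17^0·(≡9) mod 17; (13|17)=+1, (9|17)=+1; (−1)^{3·0·8}·(+1)^0·(+1)^3 = +1.
v=∞: -34255 < 0 and 247 > 0  ⇒  (a,b)_∞ = +1.
v=5: a=5^1·(≡4), b=5^0·(≡2) mod 5; (4|5)=+1, (2|5)=-1; (−1)^{1·0·2}·(+1)^0·(-1)^1 = -1.
v=7: a=7^-2·(≡6), b=7^0·(≡2) mod 7; (6|7)=-1, (2|7)=+1; (−1)^{-2·0·3}·(-1)^0·(+1)^-2 = +1.
v=13: a=13^1·(≡3), b=13^1·(≡6) mod 13; (3|13)=+1, (6|13)=-1; (−1)^{1·1·6}·(+1)^1·(-1)^1 = -1.
v=19: a=19^0·(≡12), b=19^1·(≡13) mod 19; (12|19)=-1, (13|19)=-1; (−1)^{0·1·9}·(-1)^1·(-1)^0 = -1.
Ram(-34255, 247) = {5, 13, 19, 31}; no ℚ_5-point on the conic.

[5, 13, 19, 31]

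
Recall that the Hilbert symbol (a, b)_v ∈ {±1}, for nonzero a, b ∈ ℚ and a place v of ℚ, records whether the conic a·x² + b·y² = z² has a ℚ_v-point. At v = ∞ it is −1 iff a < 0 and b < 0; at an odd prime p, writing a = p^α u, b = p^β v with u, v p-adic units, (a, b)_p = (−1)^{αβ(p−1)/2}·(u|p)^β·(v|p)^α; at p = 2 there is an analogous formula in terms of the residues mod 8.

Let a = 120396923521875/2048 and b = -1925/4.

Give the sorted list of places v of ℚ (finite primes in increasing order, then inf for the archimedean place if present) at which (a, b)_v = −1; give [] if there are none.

[5, 11]

(a, b) ≡ (6630, -77) mod (ℚ^×)²; places V = {2, 3, 5, 7, 11, 13, 17, ∞}.
(a,b)_3: α=5, u≡2; β=0, v≡1 (mod 3); (2|3)=-1, (1|3)=+1; sign (−1)^0·-1^0·+1^5 = +1.
(a,b)_11: α=4, u≡8; β=1, v≡3 (mod 11); (8|11)=-1, (3|11)=+1; sign (−1)^0·-1^1·+1^4 = -1.
(a,b)_∞: sgn(6630)=+, sgn(-77)=−, so +1.
(a,b)_5: α=5, u≡4; β=2, v≡2 (mod 5); (4|5)=+1, (2|5)=-1; sign (−1)^0·+1^2·-1^5 = -1.
(a,b)_13: α=1, u≡10; β=0, v≡3 (mod 13); (10|13)=+1, (3|13)=+1; sign (−1)^0·+1^0·+1^1 = +1.
(a,b)_17: α=1, u≡8; β=0, v≡16 (mod 17); (8|17)=+1, (16|17)=+1; sign (−1)^0·+1^0·+1^1 = +1.
(a,b)_2: α=-11, β=-2; u≡3, v≡3 (mod 8); ε(u)ε(v)=1·1, αω(v)=-11·1, βω(u)=-2·1; sum ≡ 0  ⇒  +1.
(a,b)_7: α=2, u≡4; β=1, v≡3 (mod 7); (4|7)=+1, (3|7)=-1; sign (−1)^0·+1^1·-1^2 = +1.
Ram(6630, -77) = {5, 11}; no ℚ_5-point on the conic.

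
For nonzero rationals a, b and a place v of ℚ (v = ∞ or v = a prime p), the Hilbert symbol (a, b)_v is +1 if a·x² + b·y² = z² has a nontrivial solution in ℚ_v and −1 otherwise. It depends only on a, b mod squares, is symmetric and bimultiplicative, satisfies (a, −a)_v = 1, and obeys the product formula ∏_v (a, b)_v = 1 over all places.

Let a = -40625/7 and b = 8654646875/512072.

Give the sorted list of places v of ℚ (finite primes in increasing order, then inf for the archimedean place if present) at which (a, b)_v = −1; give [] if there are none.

Mod squares: a ≡ -455, b ≡ 70. Check v ∈ {∞, 2, 5, 7, 11, 13, 17, 23, 37}.
v=37: a=37^0·(≡16), b=37^2·(≡7) mod 37; (16|37)=+1, (7|37)=+1; (−1)^{0·2·18}·(+1)^2·(+1)^0 = +1.
v=11: a=11^0·(≡6), b=11^-2·(≡9) mod 11; (6|11)=-1, (9|11)=+1; (−1)^{0·-2·5}·(-1)^-2·(+1)^0 = +1.
v=5: a=5^5·(≡1), b=5^5·(≡1) mod 5; (1|5)=+1, (1|5)=+1; (−1)^{5·5·2}·(+1)^5·(+1)^5 = +1.
v=23: a=23^0·(≡22), b=23^-2·(≡18) mod 23; (22|23)=-1, (18|23)=+1; (−1)^{0·-2·11}·(-1)^-2·(+1)^0 = +1.
v=2: v_2(a)=0, v_2(b)=-3; units ≡ 1, 3 (mod 8); ε·ε+αω+βω = 0·1+0·1+-3·0 ≡ 0  ⇒  (a,b)_2 = +1.
v=13: a=13^1·(≡3), b=13^0·(≡2) mod 13; (3|13)=+1, (2|13)=-1; (−1)^{1·0·6}·(+1)^0·(-1)^1 = -1.
v=17: a=17^0·(≡8), b=17^2·(≡1) mod 17; (8|17)=+1, (1|17)=+1; (−1)^{0·2·8}·(+1)^2·(+1)^0 = +1.
v=7: a=7^-1·(≡3), b=7^1·(≡3) mod 7; (3|7)=-1, (3|7)=-1; (−1)^{-1·1·3}·(-1)^1·(-1)^-1 = -1.
v=∞: -455 < 0 and 70 > 0  ⇒  (a,b)_∞ = +1.
|Ram(-455, 70)| = 2, even; anisotropic at {7, 13}.

[7, 13]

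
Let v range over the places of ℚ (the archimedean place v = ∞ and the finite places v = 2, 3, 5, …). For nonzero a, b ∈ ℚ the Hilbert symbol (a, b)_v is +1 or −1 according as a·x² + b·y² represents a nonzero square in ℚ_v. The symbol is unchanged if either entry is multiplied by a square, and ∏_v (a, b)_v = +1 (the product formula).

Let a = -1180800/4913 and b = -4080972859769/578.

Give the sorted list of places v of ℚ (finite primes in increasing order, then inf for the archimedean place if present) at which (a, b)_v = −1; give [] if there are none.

(a, b) ≡ (-1394, -34162) mod (ℚ^×)²; places V = {2, 3, 5, 13, 17, 19, 29, 31, 41, ∞}.
(a,b)_17: α=-3, u≡3; β=-2, v≡15 (mod 17); (3|17)=-1, (15|17)=+1; sign (−1)^0·-1^-2·+1^-3 = +1.
(a,b)_∞: sgn(-1394)=−, sgn(-34162)=−, so -1.
(a,b)_19: α=0, u≡8; β=1, v≡1 (mod 19); (8|19)=-1, (1|19)=+1; sign (−1)^0·-1^1·+1^0 = -1.
(a,b)_29: α=0, u≡26; β=3, v≡8 (mod 29); (26|29)=-1, (8|29)=-1; sign (−1)^0·-1^3·-1^0 = -1.
(a,b)_41: α=1, u≡26; β=2, v≡10 (mod 41); (26|41)=-1, (10|41)=+1; sign (−1)^0·-1^2·+1^1 = +1.
(a,b)_3: α=2, u≡1; β=0, v≡2 (mod 3); (1|3)=+1, (2|3)=-1; sign (−1)^0·+1^0·-1^2 = +1.
(a,b)_13: α=0, u≡10; β=2, v≡6 (mod 13); (10|13)=+1, (6|13)=-1; sign (−1)^0·+1^2·-1^0 = +1.
(a,b)_5: α=2, u≡1; β=0, v≡2 (mod 5); (1|5)=+1, (2|5)=-1; sign (−1)^0·+1^0·-1^2 = +1.
(a,b)_31: α=0, u≡20; β=1, v≡7 (mod 31); (20|31)=+1, (7|31)=+1; sign (−1)^0·+1^1·+1^0 = +1.
(a,b)_2: α=7, β=-1; u≡7, v≡7 (mod 8); ε(u)ε(v)=1·1, αω(v)=7·0, βω(u)=-1·0; sum ≡ 1  ⇒  -1.
(-1394, -34162 / ℚ) ramifies at {2, 19, 29, ∞}: a division algebra.

[2, 19, 29, inf]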